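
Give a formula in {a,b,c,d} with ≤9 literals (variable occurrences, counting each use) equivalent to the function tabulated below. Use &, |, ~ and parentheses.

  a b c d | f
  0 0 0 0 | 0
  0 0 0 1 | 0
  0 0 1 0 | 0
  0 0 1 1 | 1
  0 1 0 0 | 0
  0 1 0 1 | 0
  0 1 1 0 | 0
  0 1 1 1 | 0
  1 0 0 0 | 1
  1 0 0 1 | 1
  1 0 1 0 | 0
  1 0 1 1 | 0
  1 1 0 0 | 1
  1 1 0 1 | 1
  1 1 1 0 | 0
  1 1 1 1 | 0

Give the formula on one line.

  (c & d) = 0001000100010001
  ~a = 1111111100000000
  (d & ~a) = 0101010100000000
  ((c & d) & (d & ~a)) = 0001000100000000
  ~b = 1111000011110000
  (((c & d) & (d & ~a)) & ~b) = 0001000000000000
  ~c = 1100110011001100
  (~c & a) = 0000000011001100
  ((((c & d) & (d & ~a)) & ~b) | (~c & a)) = 0001000011001100

((((c & d) & (d & ~a)) & ~b) | (~c & a))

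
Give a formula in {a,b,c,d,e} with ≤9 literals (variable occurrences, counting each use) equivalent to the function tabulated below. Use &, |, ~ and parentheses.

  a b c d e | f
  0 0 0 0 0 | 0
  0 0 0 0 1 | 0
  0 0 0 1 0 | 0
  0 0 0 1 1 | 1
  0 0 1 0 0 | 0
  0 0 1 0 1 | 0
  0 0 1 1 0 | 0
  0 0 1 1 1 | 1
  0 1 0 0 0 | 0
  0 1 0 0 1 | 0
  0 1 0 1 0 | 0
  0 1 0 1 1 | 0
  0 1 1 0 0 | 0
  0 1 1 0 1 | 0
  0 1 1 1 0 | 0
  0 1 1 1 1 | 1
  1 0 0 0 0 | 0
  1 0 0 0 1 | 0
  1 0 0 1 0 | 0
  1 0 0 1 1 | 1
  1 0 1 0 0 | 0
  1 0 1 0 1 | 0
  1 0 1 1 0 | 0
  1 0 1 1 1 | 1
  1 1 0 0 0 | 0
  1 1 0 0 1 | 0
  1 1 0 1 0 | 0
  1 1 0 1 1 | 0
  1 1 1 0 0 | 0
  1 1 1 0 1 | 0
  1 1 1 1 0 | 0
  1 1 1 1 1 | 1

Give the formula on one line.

((((~c | b) | d) & (~b | c)) & (e & d))

  ~c = 11110000111100001111000011110000
  (~c | b) = 11110000111111111111000011111111
  ((~c | b) | d) = 11110011111111111111001111111111
  ~b = 11111111000000001111111100000000
  (~b | c) = 11111111000011111111111100001111
  (((~c | b) | d) & (~b | c)) = 11110011000011111111001100001111
  (e & d) = 00010001000100010001000100010001
  ((((~c | b) | d) & (~b | c)) & (e & d)) = 00010001000000010001000100000001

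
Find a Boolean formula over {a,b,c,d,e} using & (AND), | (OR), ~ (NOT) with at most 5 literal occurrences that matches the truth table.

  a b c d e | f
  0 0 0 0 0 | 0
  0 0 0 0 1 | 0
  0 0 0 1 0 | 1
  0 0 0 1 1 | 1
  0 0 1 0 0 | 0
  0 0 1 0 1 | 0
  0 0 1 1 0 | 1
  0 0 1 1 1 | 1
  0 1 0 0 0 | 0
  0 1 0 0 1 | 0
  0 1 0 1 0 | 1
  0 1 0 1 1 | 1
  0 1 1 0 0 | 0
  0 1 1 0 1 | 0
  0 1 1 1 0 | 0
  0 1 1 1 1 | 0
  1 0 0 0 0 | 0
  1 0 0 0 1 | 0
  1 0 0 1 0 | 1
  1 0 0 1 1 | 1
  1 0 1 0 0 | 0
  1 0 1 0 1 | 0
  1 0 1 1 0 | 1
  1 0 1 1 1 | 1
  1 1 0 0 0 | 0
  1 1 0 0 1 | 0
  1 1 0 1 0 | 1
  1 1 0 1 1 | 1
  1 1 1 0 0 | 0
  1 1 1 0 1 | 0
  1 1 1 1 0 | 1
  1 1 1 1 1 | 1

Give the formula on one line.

((a | (~c | ~b)) & d)

  ~c = 11110000111100001111000011110000
  ~b = 11111111000000001111111100000000
  (~c | ~b) = 11111111111100001111111111110000
  (a | (~c | ~b)) = 11111111111100001111111111111111
  ((a | (~c | ~b)) & d) = 00110011001100000011001100110011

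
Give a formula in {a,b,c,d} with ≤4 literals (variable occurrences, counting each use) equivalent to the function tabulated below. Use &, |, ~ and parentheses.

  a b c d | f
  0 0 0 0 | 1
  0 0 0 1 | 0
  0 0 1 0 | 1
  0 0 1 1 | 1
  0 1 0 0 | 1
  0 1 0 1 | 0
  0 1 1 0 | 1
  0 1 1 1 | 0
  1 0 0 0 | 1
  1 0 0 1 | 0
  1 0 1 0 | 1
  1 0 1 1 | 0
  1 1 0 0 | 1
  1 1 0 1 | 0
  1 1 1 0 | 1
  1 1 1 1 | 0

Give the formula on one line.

  ~d = 1010101010101010
  ~b = 1111000011110000
  ~a = 1111111100000000
  (~b & ~a) = 1111000000000000
  ((~b & ~a) & c) = 0011000000000000
  (~d | ((~b & ~a) & c)) = 1011101010101010

(~d | ((~b & ~a) & c))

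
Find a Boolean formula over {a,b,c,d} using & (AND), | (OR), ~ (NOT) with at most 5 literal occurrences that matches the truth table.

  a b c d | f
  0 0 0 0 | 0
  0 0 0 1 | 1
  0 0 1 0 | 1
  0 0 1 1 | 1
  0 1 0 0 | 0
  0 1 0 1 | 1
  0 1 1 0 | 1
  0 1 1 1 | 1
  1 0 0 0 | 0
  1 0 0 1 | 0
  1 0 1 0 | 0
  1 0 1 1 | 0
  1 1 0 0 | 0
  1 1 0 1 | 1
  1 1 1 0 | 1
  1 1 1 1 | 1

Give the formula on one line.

  ~a = 1111111100000000
  (~a | b) = 1111111100001111
  (d | c) = 0111011101110111
  ((~a | b) & (d | c)) = 0111011100000111

((~a | b) & (d | c))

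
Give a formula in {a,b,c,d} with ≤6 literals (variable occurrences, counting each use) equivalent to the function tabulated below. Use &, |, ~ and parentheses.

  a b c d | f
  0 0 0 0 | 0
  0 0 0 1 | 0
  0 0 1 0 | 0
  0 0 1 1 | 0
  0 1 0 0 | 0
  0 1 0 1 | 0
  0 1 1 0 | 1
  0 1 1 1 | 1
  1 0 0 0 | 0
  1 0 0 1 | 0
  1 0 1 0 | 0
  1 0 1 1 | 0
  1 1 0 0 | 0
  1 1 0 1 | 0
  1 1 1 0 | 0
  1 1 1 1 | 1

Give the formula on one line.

  (c & b) = 0000001100000011
  (c | d) = 0111011101110111
  ~a = 1111111100000000
  (d | ~a) = 1111111101010101
  ((c | d) & (d | ~a)) = 0111011101010101
  ((c & b) & ((c | d) & (d | ~a))) = 0000001100000001

((c & b) & ((c | d) & (d | ~a)))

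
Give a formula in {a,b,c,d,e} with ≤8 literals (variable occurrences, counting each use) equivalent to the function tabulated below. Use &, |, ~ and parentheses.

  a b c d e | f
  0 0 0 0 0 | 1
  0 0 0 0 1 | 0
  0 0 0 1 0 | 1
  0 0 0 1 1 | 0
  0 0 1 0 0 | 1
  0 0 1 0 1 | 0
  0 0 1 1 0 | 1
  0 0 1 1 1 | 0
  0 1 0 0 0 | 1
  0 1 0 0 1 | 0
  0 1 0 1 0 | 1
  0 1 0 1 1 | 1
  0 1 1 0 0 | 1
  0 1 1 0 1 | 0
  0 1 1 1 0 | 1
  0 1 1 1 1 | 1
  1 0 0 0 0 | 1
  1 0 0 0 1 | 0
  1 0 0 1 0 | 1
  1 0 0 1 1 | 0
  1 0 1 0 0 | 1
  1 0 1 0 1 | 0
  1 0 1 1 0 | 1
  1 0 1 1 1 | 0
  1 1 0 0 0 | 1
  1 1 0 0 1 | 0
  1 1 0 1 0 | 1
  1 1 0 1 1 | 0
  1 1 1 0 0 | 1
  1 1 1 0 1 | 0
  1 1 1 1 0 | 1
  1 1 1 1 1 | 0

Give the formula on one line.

  ~a = 11111111111111110000000000000000
  (~a & e) = 01010101010101010000000000000000
  (b & (~a & e)) = 00000000010101010000000000000000
  (c | ~a) = 11111111111111110000111100001111
  ((c | ~a) & d) = 00110011001100110000001100000011
  ((b & (~a & e)) & ((c | ~a) & d)) = 00000000000100010000000000000000
  ~e = 10101010101010101010101010101010
  (((b & (~a & e)) & ((c | ~a) & d)) | ~e) = 10101010101110111010101010101010

(((b & (~a & e)) & ((c | ~a) & d)) | ~e)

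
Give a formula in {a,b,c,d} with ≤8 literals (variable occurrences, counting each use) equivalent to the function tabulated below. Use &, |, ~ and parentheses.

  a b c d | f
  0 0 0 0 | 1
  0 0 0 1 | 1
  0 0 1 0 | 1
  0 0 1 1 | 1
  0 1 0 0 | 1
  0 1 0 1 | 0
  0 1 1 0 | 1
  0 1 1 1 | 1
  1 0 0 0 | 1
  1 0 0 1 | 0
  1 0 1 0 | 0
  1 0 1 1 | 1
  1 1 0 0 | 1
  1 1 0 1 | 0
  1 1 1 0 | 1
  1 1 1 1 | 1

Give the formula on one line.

((~b & ~a) | (((~c | b) & ~d) | (d & c)))

  ~b = 1111000011110000
  ~a = 1111111100000000
  (~b & ~a) = 1111000000000000
  ~c = 1100110011001100
  (~c | b) = 1100111111001111
  ~d = 1010101010101010
  ((~c | b) & ~d) = 1000101010001010
  (d & c) = 0001000100010001
  (((~c | b) & ~d) | (d & c)) = 1001101110011011
  ((~b & ~a) | (((~c | b) & ~d) | (d & c))) = 1111101110011011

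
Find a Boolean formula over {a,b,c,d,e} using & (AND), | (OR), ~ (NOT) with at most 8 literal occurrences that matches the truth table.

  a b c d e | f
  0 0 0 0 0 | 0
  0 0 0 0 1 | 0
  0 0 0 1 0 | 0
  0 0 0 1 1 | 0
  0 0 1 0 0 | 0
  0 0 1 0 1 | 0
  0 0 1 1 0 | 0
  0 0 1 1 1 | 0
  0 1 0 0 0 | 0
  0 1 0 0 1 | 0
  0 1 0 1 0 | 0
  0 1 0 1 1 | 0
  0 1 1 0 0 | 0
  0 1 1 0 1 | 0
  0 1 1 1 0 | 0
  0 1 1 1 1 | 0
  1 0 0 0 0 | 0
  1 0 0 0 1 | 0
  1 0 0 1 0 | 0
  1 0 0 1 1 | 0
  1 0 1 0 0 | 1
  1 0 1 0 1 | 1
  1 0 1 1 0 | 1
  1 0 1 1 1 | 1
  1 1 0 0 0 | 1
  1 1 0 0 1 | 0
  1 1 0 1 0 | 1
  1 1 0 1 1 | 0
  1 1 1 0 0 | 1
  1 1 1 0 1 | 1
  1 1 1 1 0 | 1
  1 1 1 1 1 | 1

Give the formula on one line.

  ~e = 10101010101010101010101010101010
  ~c = 11110000111100001111000011110000
  (~e & ~c) = 10100000101000001010000010100000
  (b & (~e & ~c)) = 00000000101000000000000010100000
  (c | (b & (~e & ~c))) = 00001111101011110000111110101111
  (a & (c | (b & (~e & ~c)))) = 00000000000000000000111110101111

(a & (c | (b & (~e & ~c))))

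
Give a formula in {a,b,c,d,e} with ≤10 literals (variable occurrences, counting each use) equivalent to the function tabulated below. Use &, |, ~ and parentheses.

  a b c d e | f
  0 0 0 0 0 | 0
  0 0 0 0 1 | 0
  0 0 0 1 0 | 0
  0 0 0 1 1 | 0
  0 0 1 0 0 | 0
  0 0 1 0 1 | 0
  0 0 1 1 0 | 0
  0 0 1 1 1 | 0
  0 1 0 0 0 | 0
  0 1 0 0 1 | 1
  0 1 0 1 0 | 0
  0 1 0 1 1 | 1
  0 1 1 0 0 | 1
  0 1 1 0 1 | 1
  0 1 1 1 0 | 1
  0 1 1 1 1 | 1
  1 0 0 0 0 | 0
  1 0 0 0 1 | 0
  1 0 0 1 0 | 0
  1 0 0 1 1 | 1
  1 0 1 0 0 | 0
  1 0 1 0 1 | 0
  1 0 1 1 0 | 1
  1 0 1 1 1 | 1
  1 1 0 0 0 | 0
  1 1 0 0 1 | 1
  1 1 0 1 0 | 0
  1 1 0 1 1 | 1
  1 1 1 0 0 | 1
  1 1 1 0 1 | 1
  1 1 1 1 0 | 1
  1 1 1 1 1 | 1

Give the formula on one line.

((e | (((d | ~c) & (~b & ~a)) | c)) & ((d & a) | b))

  ~c = 11110000111100001111000011110000
  (d | ~c) = 11110011111100111111001111110011
  ~b = 11111111000000001111111100000000
  ~a = 11111111111111110000000000000000
  (~b & ~a) = 11111111000000000000000000000000
  ((d | ~c) & (~b & ~a)) = 11110011000000000000000000000000
  (((d | ~c) & (~b & ~a)) | c) = 11111111000011110000111100001111
  (e | (((d | ~c) & (~b & ~a)) | c)) = 11111111010111110101111101011111
  (d & a) = 00000000000000000011001100110011
  ((d & a) | b) = 00000000111111110011001111111111
  ((e | (((d | ~c) & (~b & ~a)) | c)) & ((d & a) | b)) = 00000000010111110001001101011111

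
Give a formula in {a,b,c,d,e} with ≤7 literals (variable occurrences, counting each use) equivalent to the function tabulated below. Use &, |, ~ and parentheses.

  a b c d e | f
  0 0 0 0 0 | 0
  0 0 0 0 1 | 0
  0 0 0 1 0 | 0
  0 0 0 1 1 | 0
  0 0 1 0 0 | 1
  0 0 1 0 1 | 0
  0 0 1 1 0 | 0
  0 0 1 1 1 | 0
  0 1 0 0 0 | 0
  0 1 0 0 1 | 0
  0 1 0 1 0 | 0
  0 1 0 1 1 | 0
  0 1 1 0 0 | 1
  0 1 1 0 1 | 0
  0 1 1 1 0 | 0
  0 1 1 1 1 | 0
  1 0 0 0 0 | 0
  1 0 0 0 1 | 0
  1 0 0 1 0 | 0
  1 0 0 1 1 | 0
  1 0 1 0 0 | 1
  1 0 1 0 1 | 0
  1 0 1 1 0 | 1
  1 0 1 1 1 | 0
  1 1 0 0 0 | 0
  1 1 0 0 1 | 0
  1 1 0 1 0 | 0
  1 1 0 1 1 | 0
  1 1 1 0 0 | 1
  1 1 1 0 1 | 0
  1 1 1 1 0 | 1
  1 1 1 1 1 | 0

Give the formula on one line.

((~e & c) & (~d | a))

  ~e = 10101010101010101010101010101010
  (~e & c) = 00001010000010100000101000001010
  ~d = 11001100110011001100110011001100
  (~d | a) = 11001100110011001111111111111111
  ((~e & c) & (~d | a)) = 00001000000010000000101000001010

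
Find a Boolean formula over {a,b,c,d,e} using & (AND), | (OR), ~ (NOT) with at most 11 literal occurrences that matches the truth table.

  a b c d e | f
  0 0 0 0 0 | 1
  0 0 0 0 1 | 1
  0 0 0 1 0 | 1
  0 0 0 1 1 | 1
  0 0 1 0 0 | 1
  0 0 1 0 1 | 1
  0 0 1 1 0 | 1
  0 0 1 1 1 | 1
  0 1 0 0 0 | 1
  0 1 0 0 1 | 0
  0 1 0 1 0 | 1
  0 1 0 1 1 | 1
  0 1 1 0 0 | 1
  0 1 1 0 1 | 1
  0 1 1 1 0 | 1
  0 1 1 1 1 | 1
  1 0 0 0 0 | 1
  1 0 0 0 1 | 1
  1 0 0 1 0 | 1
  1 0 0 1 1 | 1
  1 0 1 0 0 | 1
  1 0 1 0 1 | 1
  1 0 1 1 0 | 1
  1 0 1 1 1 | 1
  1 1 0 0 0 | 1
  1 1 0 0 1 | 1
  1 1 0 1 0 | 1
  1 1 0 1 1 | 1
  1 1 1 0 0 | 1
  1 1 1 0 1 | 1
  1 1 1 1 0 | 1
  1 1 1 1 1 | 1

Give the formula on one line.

((~c & a) | ((c | d) | ((~b | ~e) & (~d | e))))

  ~c = 11110000111100001111000011110000
  (~c & a) = 00000000000000001111000011110000
  (c | d) = 00111111001111110011111100111111
  ~b = 11111111000000001111111100000000
  ~e = 10101010101010101010101010101010
  (~b | ~e) = 11111111101010101111111110101010
  ~d = 11001100110011001100110011001100
  (~d | e) = 11011101110111011101110111011101
  ((~b | ~e) & (~d | e)) = 11011101100010001101110110001000
  ((c | d) | ((~b | ~e) & (~d | e))) = 11111111101111111111111110111111
  ((~c & a) | ((c | d) | ((~b | ~e) & (~d | e)))) = 11111111101111111111111111111111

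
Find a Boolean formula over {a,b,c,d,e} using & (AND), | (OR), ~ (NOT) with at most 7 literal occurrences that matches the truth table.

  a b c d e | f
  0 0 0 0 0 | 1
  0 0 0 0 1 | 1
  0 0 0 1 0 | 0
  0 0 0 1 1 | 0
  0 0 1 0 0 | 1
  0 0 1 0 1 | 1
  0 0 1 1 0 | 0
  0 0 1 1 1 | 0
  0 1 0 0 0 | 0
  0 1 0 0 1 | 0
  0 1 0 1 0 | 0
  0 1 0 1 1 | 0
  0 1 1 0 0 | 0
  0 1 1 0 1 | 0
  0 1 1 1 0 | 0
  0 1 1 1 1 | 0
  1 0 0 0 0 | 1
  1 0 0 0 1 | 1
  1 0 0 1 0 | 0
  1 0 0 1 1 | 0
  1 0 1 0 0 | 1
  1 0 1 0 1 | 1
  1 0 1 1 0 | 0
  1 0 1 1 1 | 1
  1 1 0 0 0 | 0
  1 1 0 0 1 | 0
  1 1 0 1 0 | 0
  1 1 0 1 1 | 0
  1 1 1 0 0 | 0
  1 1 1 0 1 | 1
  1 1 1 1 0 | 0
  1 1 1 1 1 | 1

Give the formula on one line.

((a & (e & c)) | (~d & ~b))

  (e & c) = 00000101000001010000010100000101
  (a & (e & c)) = 00000000000000000000010100000101
  ~d = 11001100110011001100110011001100
  ~b = 11111111000000001111111100000000
  (~d & ~b) = 11001100000000001100110000000000
  ((a & (e & c)) | (~d & ~b)) = 11001100000000001100110100000101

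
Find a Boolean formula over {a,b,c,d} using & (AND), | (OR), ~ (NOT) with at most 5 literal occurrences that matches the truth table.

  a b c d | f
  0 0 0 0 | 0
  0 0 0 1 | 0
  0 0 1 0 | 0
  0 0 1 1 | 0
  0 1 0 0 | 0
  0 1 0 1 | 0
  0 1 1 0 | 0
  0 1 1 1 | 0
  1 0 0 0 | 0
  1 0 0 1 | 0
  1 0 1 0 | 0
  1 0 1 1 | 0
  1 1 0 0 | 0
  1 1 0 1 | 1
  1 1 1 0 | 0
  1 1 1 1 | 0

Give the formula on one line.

  (b & d) = 0000010100000101
  (a & (b & d)) = 0000000000000101
  ~c = 1100110011001100
  ~a = 1111111100000000
  (~c | ~a) = 1111111111001100
  ((a & (b & d)) & (~c | ~a)) = 0000000000000100

((a & (b & d)) & (~c | ~a))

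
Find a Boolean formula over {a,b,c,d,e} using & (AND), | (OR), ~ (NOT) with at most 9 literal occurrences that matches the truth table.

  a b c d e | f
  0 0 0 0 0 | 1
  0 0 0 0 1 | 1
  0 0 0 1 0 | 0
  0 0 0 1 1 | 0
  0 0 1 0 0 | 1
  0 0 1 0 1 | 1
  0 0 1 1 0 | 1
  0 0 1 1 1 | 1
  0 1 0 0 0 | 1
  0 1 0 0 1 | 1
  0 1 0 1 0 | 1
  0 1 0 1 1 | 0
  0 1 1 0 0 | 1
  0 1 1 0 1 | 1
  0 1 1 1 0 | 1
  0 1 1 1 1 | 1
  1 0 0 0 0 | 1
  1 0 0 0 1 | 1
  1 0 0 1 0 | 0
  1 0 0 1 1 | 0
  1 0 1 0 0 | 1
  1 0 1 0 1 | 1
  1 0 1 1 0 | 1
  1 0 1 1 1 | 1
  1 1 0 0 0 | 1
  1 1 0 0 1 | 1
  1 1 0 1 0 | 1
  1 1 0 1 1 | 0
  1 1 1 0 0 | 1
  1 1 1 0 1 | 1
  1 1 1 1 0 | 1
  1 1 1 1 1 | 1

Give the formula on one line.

  ~e = 10101010101010101010101010101010
  (~e & b) = 00000000101010100000000010101010
  ~d = 11001100110011001100110011001100
  ((~e & b) | ~d) = 11001100111011101100110011101110
  ~c = 11110000111100001111000011110000
  (~d & ~c) = 11000000110000001100000011000000
  ((~d & ~c) | c) = 11001111110011111100111111001111
  (((~d & ~c) | c) & d) = 00000011000000110000001100000011
  (((~e & b) | ~d) | (((~d & ~c) | c) & d)) = 11001111111011111100111111101111

(((~e & b) | ~d) | (((~d & ~c) | c) & d))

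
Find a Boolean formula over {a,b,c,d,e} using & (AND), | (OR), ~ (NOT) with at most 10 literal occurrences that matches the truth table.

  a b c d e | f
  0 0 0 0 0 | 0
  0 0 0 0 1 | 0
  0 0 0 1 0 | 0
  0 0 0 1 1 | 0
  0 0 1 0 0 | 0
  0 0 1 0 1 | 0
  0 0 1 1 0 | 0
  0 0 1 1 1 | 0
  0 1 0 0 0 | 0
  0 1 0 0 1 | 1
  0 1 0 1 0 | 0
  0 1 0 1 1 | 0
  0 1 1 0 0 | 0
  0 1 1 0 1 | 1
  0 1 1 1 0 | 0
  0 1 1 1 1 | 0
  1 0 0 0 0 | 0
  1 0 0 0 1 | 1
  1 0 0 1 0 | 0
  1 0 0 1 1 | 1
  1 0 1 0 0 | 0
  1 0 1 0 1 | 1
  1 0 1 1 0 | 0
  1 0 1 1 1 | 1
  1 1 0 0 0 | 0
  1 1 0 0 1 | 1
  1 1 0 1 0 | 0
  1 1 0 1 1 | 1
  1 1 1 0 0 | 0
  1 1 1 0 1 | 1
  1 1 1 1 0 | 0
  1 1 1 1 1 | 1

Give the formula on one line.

(e & (a | ((b | ~c) & ((~b & a) | (~d & b)))))

  ~c = 11110000111100001111000011110000
  (b | ~c) = 11110000111111111111000011111111
  ~b = 11111111000000001111111100000000
  (~b & a) = 00000000000000001111111100000000
  ~d = 11001100110011001100110011001100
  (~d & b) = 00000000110011000000000011001100
  ((~b & a) | (~d & b)) = 00000000110011001111111111001100
  ((b | ~c) & ((~b & a) | (~d & b))) = 00000000110011001111000011001100
  (a | ((b | ~c) & ((~b & a) | (~d & b)))) = 00000000110011001111111111111111
  (e & (a | ((b | ~c) & ((~b & a) | (~d & b))))) = 00000000010001000101010101010101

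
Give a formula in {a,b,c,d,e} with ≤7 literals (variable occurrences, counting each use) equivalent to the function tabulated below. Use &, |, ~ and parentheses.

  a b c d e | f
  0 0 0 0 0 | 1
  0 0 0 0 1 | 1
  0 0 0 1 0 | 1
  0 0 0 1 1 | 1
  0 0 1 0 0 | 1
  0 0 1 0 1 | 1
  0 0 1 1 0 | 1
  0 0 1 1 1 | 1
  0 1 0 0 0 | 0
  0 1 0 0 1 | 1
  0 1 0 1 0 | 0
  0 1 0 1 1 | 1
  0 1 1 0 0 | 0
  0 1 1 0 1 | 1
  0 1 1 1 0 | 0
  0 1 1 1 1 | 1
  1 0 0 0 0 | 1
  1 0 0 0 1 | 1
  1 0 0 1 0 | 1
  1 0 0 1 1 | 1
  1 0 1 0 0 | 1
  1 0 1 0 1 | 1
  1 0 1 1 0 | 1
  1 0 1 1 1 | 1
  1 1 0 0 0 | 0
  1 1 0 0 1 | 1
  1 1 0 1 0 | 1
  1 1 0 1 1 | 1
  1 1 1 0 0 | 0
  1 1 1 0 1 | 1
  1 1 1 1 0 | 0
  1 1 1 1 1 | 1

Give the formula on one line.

  ~b = 11111111000000001111111100000000
  (e | ~b) = 11111111010101011111111101010101
  ~c = 11110000111100001111000011110000
  (c | d) = 00111111001111110011111100111111
  ~a = 11111111111111110000000000000000
  ((c | d) | ~a) = 11111111111111110011111100111111
  (a & ((c | d) | ~a)) = 00000000000000000011111100111111
  (~c & (a & ((c | d) | ~a))) = 00000000000000000011000000110000
  ((e | ~b) | (~c & (a & ((c | d) | ~a)))) = 11111111010101011111111101110101

((e | ~b) | (~c & (a & ((c | d) | ~a))))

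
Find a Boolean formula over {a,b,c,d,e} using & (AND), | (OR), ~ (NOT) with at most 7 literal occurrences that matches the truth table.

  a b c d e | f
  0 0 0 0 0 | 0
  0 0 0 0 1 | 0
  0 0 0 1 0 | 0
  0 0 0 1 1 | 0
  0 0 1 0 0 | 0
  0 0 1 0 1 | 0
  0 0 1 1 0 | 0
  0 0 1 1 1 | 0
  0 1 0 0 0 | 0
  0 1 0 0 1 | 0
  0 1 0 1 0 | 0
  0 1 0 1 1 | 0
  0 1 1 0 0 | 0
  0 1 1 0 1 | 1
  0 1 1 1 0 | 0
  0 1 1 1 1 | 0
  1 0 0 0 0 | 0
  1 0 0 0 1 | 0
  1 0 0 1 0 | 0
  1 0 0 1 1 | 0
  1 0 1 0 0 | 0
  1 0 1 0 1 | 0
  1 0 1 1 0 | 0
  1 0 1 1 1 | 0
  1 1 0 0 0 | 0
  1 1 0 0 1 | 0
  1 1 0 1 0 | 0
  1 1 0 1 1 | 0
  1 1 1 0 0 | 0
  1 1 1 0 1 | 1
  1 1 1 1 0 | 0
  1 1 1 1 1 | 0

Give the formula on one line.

((e & (~d & b)) & (c | ~b))

  ~d = 11001100110011001100110011001100
  (~d & b) = 00000000110011000000000011001100
  (e & (~d & b)) = 00000000010001000000000001000100
  ~b = 11111111000000001111111100000000
  (c | ~b) = 11111111000011111111111100001111
  ((e & (~d & b)) & (c | ~b)) = 00000000000001000000000000000100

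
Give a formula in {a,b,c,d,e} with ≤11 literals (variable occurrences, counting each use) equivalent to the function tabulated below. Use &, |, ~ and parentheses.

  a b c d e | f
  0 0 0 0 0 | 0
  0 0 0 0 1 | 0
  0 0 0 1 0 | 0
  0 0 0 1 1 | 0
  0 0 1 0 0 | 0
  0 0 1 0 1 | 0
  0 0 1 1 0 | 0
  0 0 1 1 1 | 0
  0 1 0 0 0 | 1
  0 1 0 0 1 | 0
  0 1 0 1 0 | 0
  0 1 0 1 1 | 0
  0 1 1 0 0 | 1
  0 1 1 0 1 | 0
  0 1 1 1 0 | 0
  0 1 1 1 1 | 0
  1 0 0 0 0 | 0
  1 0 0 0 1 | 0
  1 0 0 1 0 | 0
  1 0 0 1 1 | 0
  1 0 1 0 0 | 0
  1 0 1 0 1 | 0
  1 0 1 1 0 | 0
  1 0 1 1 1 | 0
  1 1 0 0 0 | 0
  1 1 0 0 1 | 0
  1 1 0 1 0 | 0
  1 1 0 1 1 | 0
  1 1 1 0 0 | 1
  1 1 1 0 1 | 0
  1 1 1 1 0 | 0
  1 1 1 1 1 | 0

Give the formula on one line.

((b & (((~b | c) & ~d) | (~a | d))) & (~e & ~d))

  ~b = 11111111000000001111111100000000
  (~b | c) = 11111111000011111111111100001111
  ~d = 11001100110011001100110011001100
  ((~b | c) & ~d) = 11001100000011001100110000001100
  ~a = 11111111111111110000000000000000
  (~a | d) = 11111111111111110011001100110011
  (((~b | c) & ~d) | (~a | d)) = 11111111111111111111111100111111
  (b & (((~b | c) & ~d) | (~a | d))) = 00000000111111110000000000111111
  ~e = 10101010101010101010101010101010
  (~e & ~d) = 10001000100010001000100010001000
  ((b & (((~b | c) & ~d) | (~a | d))) & (~e & ~d)) = 00000000100010000000000000001000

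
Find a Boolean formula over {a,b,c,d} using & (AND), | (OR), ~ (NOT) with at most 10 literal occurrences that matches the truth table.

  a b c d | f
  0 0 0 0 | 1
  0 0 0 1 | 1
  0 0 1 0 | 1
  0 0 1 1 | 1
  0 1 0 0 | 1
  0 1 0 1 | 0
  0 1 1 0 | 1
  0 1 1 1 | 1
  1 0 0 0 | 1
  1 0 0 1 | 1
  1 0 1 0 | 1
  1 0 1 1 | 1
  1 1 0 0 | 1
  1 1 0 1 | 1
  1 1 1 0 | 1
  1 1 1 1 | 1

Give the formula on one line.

(c | (((~d & (b | ~a)) | a) | ((~b & d) & ~c)))

  ~d = 1010101010101010
  ~a = 1111111100000000
  (b | ~a) = 1111111100001111
  (~d & (b | ~a)) = 1010101000001010
  ((~d & (b | ~a)) | a) = 1010101011111111
  ~b = 1111000011110000
  (~b & d) = 0101000001010000
  ~c = 1100110011001100
  ((~b & d) & ~c) = 0100000001000000
  (((~d & (b | ~a)) | a) | ((~b & d) & ~c)) = 1110101011111111
  (c | (((~d & (b | ~a)) | a) | ((~b & d) & ~c))) = 1111101111111111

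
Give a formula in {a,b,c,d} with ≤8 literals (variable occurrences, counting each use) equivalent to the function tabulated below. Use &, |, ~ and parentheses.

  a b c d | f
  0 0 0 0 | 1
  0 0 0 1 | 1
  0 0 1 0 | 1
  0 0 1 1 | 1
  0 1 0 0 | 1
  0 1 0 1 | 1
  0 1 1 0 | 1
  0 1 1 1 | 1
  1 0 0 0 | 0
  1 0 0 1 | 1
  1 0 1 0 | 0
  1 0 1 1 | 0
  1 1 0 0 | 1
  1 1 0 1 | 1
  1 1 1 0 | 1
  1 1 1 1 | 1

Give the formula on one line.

  ~a = 1111111100000000
  (~a | b) = 1111111100001111
  ~c = 1100110011001100
  (~a | d) = 1111111101010101
  (~c & (~a | d)) = 1100110001000100
  ((~a | b) | (~c & (~a | d))) = 1111111101001111

((~a | b) | (~c & (~a | d)))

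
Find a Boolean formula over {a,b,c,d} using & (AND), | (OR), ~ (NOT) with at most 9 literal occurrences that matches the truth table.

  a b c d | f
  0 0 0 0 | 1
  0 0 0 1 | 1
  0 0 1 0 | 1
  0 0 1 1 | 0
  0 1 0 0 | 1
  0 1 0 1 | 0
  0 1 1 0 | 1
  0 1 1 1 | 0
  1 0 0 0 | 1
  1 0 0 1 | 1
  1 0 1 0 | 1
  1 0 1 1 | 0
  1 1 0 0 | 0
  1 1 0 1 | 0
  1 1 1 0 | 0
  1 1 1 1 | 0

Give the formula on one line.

  ~b = 1111000011110000
  ~a = 1111111100000000
  (~b | ~a) = 1111111111110000
  ~d = 1010101010101010
  ~c = 1100110011001100
  (~c | ~d) = 1110111011101110
  (~b & (~c | ~d)) = 1110000011100000
  (~d | (~b & (~c | ~d))) = 1110101011101010
  ((~b | ~a) & (~d | (~b & (~c | ~d)))) = 1110101011100000

((~b | ~a) & (~d | (~b & (~c | ~d))))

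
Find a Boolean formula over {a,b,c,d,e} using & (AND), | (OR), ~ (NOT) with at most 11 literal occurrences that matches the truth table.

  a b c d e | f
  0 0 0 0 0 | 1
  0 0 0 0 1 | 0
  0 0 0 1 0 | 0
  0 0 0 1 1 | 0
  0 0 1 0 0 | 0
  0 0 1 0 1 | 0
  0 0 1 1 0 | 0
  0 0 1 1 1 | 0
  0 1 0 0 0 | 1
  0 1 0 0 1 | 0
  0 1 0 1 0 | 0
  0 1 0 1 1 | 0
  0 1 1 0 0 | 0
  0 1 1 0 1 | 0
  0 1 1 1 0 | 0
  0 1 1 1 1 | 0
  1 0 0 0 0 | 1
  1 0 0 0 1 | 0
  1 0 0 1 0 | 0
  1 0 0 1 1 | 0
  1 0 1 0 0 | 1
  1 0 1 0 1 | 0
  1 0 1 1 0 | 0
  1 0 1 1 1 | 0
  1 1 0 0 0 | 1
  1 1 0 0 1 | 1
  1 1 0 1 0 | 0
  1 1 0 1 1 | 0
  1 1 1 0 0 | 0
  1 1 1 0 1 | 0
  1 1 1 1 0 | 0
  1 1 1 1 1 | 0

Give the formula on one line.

  ~c = 11110000111100001111000011110000
  ~e = 10101010101010101010101010101010
  (~c & ~e) = 10100000101000001010000010100000
  ((~c & ~e) | a) = 10100000101000001111111111111111
  ~d = 11001100110011001100110011001100
  (((~c & ~e) | a) & ~d) = 10000000100000001100110011001100
  (~e | b) = 10101010111111111010101011111111
  ~b = 11111111000000001111111100000000
  (~c | ~b) = 11111111111100001111111111110000
  ((~e | b) & (~c | ~b)) = 10101010111100001010101011110000
  (d | ((~e | b) & (~c | ~b))) = 10111011111100111011101111110011
  ((((~c & ~e) | a) & ~d) & (d | ((~e | b) & (~c | ~b)))) = 10000000100000001000100011000000

((((~c & ~e) | a) & ~d) & (d | ((~e | b) & (~c | ~b))))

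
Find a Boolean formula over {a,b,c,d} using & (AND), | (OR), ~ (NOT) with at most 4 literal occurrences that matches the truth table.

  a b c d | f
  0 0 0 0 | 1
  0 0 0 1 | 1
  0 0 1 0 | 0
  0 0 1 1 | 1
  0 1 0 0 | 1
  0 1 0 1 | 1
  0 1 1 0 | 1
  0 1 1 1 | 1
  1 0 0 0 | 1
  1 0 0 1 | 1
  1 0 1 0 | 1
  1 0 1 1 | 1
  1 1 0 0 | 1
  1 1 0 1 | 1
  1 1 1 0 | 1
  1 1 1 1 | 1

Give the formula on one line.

  ~c = 1100110011001100
  (a | d) = 0101010111111111
  (b | (a | d)) = 0101111111111111
  (~c | (b | (a | d))) = 1101111111111111

(~c | (b | (a | d)))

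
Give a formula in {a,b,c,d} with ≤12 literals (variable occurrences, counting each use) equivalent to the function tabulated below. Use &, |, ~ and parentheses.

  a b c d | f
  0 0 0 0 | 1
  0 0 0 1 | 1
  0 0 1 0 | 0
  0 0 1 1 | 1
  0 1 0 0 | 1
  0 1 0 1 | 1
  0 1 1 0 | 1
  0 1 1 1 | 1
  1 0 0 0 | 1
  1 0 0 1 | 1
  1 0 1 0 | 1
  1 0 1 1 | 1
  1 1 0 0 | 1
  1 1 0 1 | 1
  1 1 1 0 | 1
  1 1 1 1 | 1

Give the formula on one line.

((b | (~b & ~c)) | (~b & (((~a | ~b) & a) | (d & c))))

  ~b = 1111000011110000
  ~c = 1100110011001100
  (~b & ~c) = 1100000011000000
  (b | (~b & ~c)) = 1100111111001111
  ~a = 1111111100000000
  (~a | ~b) = 1111111111110000
  ((~a | ~b) & a) = 0000000011110000
  (d & c) = 0001000100010001
  (((~a | ~b) & a) | (d & c)) = 0001000111110001
  (~b & (((~a | ~b) & a) | (d & c))) = 0001000011110000
  ((b | (~b & ~c)) | (~b & (((~a | ~b) & a) | (d & c)))) = 1101111111111111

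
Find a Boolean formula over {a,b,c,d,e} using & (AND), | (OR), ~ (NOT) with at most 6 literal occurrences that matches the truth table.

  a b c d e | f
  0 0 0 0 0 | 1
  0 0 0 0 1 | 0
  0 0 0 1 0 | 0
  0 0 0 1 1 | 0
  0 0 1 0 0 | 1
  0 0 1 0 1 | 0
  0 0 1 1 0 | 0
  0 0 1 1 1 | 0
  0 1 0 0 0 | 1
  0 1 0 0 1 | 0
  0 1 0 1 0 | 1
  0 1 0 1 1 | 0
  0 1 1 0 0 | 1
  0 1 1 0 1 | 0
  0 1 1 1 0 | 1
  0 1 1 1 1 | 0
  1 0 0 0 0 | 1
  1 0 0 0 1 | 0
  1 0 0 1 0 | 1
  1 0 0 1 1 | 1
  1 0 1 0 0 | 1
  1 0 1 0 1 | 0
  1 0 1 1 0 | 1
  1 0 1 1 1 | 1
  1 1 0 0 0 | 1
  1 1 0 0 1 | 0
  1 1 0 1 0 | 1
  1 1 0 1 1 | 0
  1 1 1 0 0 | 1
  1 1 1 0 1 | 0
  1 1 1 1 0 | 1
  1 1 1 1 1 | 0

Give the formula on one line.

  ~b = 11111111000000001111111100000000
  (~b & d) = 00110011000000000011001100000000
  ((~b & d) & a) = 00000000000000000011001100000000
  ~d = 11001100110011001100110011001100
  (~d | b) = 11001100111111111100110011111111
  ~e = 10101010101010101010101010101010
  ((~d | b) & ~e) = 10001000101010101000100010101010
  (((~b & d) & a) | ((~d | b) & ~e)) = 10001000101010101011101110101010

(((~b & d) & a) | ((~d | b) & ~e))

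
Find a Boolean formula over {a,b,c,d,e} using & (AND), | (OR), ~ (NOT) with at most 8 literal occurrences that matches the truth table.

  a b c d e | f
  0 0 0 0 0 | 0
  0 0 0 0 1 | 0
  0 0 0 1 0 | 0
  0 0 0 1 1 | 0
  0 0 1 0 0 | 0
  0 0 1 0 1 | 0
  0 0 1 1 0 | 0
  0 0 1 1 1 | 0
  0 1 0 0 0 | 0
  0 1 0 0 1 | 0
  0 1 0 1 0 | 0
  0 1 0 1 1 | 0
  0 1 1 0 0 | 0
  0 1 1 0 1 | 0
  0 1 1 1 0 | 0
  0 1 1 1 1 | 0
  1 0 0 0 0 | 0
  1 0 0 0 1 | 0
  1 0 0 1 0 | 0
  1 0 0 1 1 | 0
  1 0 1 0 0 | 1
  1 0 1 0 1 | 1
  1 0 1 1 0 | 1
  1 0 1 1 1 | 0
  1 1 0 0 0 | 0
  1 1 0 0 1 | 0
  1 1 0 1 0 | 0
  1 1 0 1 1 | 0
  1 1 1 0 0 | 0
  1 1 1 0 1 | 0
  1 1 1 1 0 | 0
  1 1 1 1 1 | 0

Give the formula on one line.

(((~e | ~d) & ((~b & a) | (d & e))) & c)

  ~e = 10101010101010101010101010101010
  ~d = 11001100110011001100110011001100
  (~e | ~d) = 11101110111011101110111011101110
  ~b = 11111111000000001111111100000000
  (~b & a) = 00000000000000001111111100000000
  (d & e) = 00010001000100010001000100010001
  ((~b & a) | (d & e)) = 00010001000100011111111100010001
  ((~e | ~d) & ((~b & a) | (d & e))) = 00000000000000001110111000000000
  (((~e | ~d) & ((~b & a) | (d & e))) & c) = 00000000000000000000111000000000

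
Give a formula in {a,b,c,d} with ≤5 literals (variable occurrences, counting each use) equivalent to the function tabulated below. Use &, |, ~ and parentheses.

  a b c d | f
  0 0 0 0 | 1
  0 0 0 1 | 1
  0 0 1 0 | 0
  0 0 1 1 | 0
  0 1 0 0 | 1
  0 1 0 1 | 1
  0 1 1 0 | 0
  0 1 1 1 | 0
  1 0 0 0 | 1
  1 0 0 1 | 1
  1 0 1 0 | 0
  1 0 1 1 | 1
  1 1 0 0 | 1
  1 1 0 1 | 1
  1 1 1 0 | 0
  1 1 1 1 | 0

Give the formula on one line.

  ~c = 1100110011001100
  ~b = 1111000011110000
  (a & ~b) = 0000000011110000
  ((a & ~b) & d) = 0000000001010000
  (~c | ((a & ~b) & d)) = 1100110011011100

(~c | ((a & ~b) & d))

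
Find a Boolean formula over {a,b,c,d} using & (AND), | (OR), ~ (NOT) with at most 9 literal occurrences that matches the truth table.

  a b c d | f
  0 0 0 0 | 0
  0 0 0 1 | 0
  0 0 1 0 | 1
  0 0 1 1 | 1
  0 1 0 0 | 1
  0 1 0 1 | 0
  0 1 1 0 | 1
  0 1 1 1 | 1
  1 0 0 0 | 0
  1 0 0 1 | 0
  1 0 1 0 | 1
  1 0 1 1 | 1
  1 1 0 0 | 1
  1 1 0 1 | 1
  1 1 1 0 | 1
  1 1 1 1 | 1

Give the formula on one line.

  ~b = 1111000011110000
  ~c = 1100110011001100
  ~d = 1010101010101010
  (~d & b) = 0000101000001010
  (~c & (~d & b)) = 0000100000001000
  (~b | (~c & (~d & b))) = 1111100011111000
  (~c & b) = 0000110000001100
  ((~b | (~c & (~d & b))) & (~c & b)) = 0000100000001000
  (b & a) = 0000000000001111
  (c | (b & a)) = 0011001100111111
  (((~b | (~c & (~d & b))) & (~c & b)) | (c | (b & a))) = 0011101100111111

(((~b | (~c & (~d & b))) & (~c & b)) | (c | (b & a)))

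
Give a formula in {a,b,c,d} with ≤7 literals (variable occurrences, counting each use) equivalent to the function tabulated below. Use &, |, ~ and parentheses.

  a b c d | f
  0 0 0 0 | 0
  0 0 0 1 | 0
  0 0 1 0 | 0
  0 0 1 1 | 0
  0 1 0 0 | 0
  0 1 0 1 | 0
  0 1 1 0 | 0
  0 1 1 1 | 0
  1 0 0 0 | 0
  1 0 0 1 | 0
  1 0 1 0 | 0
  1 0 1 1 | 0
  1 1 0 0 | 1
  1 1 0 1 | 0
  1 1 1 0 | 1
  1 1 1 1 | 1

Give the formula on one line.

(((~c | b) & a) & (b & (~d | c)))

  ~c = 1100110011001100
  (~c | b) = 1100111111001111
  ((~c | b) & a) = 0000000011001111
  ~d = 1010101010101010
  (~d | c) = 1011101110111011
  (b & (~d | c)) = 0000101100001011
  (((~c | b) & a) & (b & (~d | c))) = 0000000000001011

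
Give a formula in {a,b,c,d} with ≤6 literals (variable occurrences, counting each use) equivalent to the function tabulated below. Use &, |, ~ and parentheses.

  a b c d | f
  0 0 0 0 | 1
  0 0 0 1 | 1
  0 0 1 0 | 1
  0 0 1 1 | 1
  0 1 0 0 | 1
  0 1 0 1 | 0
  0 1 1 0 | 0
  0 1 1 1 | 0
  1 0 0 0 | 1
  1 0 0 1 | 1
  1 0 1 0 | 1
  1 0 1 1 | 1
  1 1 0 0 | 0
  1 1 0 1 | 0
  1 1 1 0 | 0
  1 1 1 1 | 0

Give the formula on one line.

  ~b = 1111000011110000
  ~c = 1100110011001100
  (a | ~c) = 1100110011111111
  ~a = 1111111100000000
  ((a | ~c) & ~a) = 1100110000000000
  ~d = 1010101010101010
  (((a | ~c) & ~a) & ~d) = 1000100000000000
  (~b | (((a | ~c) & ~a) & ~d)) = 1111100011110000

(~b | (((a | ~c) & ~a) & ~d))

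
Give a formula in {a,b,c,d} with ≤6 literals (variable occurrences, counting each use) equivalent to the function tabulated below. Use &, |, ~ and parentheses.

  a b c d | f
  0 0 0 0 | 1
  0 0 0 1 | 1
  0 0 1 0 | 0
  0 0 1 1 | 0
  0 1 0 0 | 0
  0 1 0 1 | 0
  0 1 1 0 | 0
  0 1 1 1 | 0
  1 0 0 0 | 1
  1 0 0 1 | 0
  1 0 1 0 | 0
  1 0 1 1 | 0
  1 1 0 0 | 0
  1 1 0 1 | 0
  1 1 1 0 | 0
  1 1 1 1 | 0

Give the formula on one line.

(~b & (((~a | b) | ~d) & ~c))

  ~b = 1111000011110000
  ~a = 1111111100000000
  (~a | b) = 1111111100001111
  ~d = 1010101010101010
  ((~a | b) | ~d) = 1111111110101111
  ~c = 1100110011001100
  (((~a | b) | ~d) & ~c) = 1100110010001100
  (~b & (((~a | b) | ~d) & ~c)) = 1100000010000000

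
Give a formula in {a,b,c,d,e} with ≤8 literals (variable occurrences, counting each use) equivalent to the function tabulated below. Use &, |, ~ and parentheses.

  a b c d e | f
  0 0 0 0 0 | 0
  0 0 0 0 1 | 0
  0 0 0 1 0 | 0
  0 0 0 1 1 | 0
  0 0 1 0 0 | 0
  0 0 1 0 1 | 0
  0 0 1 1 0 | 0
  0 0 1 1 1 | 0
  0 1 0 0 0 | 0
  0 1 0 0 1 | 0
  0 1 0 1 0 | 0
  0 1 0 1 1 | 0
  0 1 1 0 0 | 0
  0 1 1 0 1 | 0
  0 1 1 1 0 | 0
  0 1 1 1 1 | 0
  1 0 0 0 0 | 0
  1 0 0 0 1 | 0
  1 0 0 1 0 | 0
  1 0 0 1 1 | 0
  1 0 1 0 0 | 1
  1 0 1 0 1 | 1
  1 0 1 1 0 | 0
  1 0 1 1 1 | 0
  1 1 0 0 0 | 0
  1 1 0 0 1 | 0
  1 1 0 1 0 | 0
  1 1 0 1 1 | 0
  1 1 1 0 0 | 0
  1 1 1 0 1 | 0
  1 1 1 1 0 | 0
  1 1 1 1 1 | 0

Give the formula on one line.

((a & (~b & (~d & (~a | ~b)))) & (c | (e & b)))

  ~b = 11111111000000001111111100000000
  ~d = 11001100110011001100110011001100
  ~a = 11111111111111110000000000000000
  (~a | ~b) = 11111111111111111111111100000000
  (~d & (~a | ~b)) = 11001100110011001100110000000000
  (~b & (~d & (~a | ~b))) = 11001100000000001100110000000000
  (a & (~b & (~d & (~a | ~b)))) = 00000000000000001100110000000000
  (e & b) = 00000000010101010000000001010101
  (c | (e & b)) = 00001111010111110000111101011111
  ((a & (~b & (~d & (~a | ~b)))) & (c | (e & b))) = 00000000000000000000110000000000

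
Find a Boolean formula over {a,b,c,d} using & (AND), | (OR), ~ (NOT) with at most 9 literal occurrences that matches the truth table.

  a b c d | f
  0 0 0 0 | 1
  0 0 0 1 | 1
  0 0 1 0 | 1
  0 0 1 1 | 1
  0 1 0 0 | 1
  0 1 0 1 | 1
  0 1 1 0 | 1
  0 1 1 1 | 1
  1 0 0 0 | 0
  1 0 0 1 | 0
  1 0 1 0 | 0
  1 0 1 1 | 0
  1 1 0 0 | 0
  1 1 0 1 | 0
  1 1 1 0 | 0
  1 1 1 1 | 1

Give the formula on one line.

(~a | (((a & b) & (~b | d)) & c))

  ~a = 1111111100000000
  (a & b) = 0000000000001111
  ~b = 1111000011110000
  (~b | d) = 1111010111110101
  ((a & b) & (~b | d)) = 0000000000000101
  (((a & b) & (~b | d)) & c) = 0000000000000001
  (~a | (((a & b) & (~b | d)) & c)) = 1111111100000001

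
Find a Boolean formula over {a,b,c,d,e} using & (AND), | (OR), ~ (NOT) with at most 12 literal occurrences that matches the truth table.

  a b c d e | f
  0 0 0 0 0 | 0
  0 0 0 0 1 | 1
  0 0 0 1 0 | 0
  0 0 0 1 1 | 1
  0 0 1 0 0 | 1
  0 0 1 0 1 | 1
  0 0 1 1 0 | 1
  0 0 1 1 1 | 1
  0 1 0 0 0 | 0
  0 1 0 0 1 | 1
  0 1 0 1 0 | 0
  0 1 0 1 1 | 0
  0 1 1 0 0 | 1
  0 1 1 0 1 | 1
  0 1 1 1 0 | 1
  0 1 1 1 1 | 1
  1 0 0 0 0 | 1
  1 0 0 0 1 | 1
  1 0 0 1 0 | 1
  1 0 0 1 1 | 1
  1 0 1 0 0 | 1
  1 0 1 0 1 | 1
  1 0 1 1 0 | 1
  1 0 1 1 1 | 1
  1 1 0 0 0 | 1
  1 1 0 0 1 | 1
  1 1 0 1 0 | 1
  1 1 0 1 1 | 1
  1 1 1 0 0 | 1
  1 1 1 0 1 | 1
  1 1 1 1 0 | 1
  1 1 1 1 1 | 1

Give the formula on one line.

  (c | e) = 01011111010111110101111101011111
  ~d = 11001100110011001100110011001100
  (~d & a) = 00000000000000001100110011001100
  ((c | e) | (~d & a)) = 01011111010111111101111111011111
  (a | ((c | e) | (~d & a))) = 01011111010111111111111111111111
  ~b = 11111111000000001111111100000000
  (~b | ~d) = 11111111110011001111111111001100
  ((~b | ~d) | a) = 11111111110011001111111111111111
  ((a | ((c | e) | (~d & a))) & ((~b | ~d) | a)) = 01011111010011001111111111111111
  (c | ((a | ((c | e) | (~d & a))) & ((~b | ~d) | a))) = 01011111010011111111111111111111

(c | ((a | ((c | e) | (~d & a))) & ((~b | ~d) | a)))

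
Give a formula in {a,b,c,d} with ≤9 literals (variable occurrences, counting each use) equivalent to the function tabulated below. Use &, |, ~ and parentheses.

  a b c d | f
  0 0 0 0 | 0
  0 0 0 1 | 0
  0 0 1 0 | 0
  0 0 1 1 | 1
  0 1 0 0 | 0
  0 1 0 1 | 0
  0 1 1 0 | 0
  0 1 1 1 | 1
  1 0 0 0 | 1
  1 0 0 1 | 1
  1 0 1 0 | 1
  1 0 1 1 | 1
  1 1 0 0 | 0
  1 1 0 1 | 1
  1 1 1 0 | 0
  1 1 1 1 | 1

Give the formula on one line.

((c & (~a & (a | d))) | ((~b | ((b | ~d) & d)) & a))

  ~a = 1111111100000000
  (a | d) = 0101010111111111
  (~a & (a | d)) = 0101010100000000
  (c & (~a & (a | d))) = 0001000100000000
  ~b = 1111000011110000
  ~d = 1010101010101010
  (b | ~d) = 1010111110101111
  ((b | ~d) & d) = 0000010100000101
  (~b | ((b | ~d) & d)) = 1111010111110101
  ((~b | ((b | ~d) & d)) & a) = 0000000011110101
  ((c & (~a & (a | d))) | ((~b | ((b | ~d) & d)) & a)) = 0001000111110101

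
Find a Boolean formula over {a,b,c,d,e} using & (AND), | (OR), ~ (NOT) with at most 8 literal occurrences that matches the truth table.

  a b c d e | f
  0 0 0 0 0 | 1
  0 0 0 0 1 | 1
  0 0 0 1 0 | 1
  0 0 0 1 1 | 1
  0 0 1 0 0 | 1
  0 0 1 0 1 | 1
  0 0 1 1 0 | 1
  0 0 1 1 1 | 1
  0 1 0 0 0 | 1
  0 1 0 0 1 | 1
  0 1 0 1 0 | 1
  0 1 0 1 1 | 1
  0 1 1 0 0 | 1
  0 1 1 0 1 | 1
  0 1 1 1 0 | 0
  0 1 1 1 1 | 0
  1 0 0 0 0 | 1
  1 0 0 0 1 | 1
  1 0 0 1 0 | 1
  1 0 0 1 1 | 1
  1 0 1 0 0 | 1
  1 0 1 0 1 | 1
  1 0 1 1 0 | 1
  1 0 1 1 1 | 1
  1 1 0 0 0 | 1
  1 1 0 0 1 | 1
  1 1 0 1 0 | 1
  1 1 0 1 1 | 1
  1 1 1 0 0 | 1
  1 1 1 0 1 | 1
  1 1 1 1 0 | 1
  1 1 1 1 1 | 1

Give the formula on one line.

(~b | (((e & (d & ~b)) | ((~c | a) & b)) | ~d))

  ~b = 11111111000000001111111100000000
  (d & ~b) = 00110011000000000011001100000000
  (e & (d & ~b)) = 00010001000000000001000100000000
  ~c = 11110000111100001111000011110000
  (~c | a) = 11110000111100001111111111111111
  ((~c | a) & b) = 00000000111100000000000011111111
  ((e & (d & ~b)) | ((~c | a) & b)) = 00010001111100000001000111111111
  ~d = 11001100110011001100110011001100
  (((e & (d & ~b)) | ((~c | a) & b)) | ~d) = 11011101111111001101110111111111
  (~b | (((e & (d & ~b)) | ((~c | a) & b)) | ~d)) = 11111111111111001111111111111111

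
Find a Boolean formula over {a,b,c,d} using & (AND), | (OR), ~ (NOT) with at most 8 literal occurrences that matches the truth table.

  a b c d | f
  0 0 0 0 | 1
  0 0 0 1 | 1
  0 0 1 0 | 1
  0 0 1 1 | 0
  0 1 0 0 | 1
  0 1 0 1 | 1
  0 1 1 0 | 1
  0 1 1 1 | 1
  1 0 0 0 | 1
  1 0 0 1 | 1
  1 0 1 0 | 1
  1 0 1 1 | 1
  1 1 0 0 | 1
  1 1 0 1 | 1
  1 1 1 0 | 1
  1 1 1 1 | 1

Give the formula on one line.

(((~d | b) | a) | (~c | a))

  ~d = 1010101010101010
  (~d | b) = 1010111110101111
  ((~d | b) | a) = 1010111111111111
  ~c = 1100110011001100
  (~c | a) = 1100110011111111
  (((~d | b) | a) | (~c | a)) = 1110111111111111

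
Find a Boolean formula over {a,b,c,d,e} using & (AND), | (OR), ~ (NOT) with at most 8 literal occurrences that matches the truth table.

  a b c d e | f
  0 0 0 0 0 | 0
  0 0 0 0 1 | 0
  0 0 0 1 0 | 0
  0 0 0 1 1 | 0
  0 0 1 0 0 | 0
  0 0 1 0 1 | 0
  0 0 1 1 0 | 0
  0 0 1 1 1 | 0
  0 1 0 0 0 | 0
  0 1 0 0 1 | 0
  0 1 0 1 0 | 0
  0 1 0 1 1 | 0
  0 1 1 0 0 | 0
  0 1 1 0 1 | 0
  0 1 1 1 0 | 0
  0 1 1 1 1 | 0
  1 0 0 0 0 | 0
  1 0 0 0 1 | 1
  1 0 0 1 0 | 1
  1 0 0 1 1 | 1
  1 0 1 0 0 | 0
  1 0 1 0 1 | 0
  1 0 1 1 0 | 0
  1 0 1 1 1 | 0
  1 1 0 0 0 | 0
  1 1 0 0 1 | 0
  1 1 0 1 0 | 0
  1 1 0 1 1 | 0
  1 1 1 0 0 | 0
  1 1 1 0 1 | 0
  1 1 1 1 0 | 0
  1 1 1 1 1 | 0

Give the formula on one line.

((~c & a) & (~c & (~b & (e | d))))

  ~c = 11110000111100001111000011110000
  (~c & a) = 00000000000000001111000011110000
  ~b = 11111111000000001111111100000000
  (e | d) = 01110111011101110111011101110111
  (~b & (e | d)) = 01110111000000000111011100000000
  (~c & (~b & (e | d))) = 01110000000000000111000000000000
  ((~c & a) & (~c & (~b & (e | d)))) = 00000000000000000111000000000000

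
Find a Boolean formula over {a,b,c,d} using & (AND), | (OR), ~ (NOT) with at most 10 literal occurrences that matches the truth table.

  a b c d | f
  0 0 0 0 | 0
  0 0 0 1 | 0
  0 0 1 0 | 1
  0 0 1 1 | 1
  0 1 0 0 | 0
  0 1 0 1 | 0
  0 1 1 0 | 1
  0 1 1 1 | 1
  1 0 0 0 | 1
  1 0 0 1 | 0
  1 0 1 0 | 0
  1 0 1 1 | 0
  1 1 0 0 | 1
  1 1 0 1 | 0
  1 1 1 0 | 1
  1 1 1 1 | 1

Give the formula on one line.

  ~a = 1111111100000000
  ~c = 1100110011001100
  (b | ~c) = 1100111111001111
  (~a | (b | ~c)) = 1111111111001111
  ((~a | (b | ~c)) & c) = 0011001100000011
  ~d = 1010101010101010
  (a & ~d) = 0000000010101010
  (a & d) = 0000000001010101
  (~c | (a & d)) = 1100110011011101
  ((a & ~d) & (~c | (a & d))) = 0000000010001000
  (((~a | (b | ~c)) & c) | ((a & ~d) & (~c | (a & d)))) = 0011001110001011

(((~a | (b | ~c)) & c) | ((a & ~d) & (~c | (a & d))))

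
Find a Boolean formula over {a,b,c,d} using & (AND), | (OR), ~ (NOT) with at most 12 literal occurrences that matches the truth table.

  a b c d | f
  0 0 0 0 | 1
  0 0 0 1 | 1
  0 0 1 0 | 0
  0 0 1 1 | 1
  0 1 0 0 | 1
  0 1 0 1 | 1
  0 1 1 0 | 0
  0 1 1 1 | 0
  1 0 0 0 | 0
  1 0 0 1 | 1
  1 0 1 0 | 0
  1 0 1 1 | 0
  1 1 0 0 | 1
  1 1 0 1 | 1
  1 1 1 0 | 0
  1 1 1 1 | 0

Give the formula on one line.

  ~c = 1100110011001100
  ~a = 1111111100000000
  (b | d) = 0101111101011111
  (~a | (b | d)) = 1111111101011111
  (~c & (~a | (b | d))) = 1100110001001100
  ~b = 1111000011110000
  (d & ~b) = 0101000001010000
  (~a | ~c) = 1111111111001100
  ((~a | ~c) & c) = 0011001100000000
  ((d & ~b) & ((~a | ~c) & c)) = 0001000000000000
  ((~c & (~a | (b | d))) | ((d & ~b) & ((~a | ~c) & c))) = 1101110001001100

((~c & (~a | (b | d))) | ((d & ~b) & ((~a | ~c) & c)))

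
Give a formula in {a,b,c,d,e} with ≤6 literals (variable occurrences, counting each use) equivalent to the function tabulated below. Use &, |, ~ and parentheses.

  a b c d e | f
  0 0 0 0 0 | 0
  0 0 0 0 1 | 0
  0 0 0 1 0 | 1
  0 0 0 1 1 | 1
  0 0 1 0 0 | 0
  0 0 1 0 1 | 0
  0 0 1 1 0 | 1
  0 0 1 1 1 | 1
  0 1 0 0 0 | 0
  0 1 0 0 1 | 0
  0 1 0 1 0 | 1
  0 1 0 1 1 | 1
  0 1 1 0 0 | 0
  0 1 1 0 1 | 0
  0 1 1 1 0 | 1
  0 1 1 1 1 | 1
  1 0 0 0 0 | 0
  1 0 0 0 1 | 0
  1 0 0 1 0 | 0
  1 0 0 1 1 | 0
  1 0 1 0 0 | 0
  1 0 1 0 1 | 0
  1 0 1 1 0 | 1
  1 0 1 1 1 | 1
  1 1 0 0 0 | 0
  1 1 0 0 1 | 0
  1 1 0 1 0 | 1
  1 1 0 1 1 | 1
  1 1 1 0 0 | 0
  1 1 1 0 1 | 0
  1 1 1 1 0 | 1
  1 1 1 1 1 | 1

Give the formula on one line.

  ~a = 11111111111111110000000000000000
  (~a | b) = 11111111111111110000000011111111
  ((~a | b) | c) = 11111111111111110000111111111111
  (d & ((~a | b) | c)) = 00110011001100110000001100110011

(d & ((~a | b) | c))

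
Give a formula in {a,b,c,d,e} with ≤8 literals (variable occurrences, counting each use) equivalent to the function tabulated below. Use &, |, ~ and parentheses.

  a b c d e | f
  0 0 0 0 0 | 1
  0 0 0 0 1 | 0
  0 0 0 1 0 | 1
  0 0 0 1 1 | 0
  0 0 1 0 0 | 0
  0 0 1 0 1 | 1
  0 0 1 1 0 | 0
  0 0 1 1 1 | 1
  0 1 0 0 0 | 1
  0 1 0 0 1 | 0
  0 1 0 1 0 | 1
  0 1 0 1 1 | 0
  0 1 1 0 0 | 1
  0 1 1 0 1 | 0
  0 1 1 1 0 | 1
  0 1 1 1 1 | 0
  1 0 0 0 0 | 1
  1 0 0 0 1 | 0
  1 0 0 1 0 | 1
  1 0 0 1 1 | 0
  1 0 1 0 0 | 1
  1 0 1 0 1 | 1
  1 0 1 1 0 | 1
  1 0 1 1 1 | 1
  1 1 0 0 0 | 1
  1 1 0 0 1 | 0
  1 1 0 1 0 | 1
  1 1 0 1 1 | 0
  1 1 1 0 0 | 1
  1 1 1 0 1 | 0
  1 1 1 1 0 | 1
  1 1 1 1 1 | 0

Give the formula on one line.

((a | ((b | e) | ~c)) & ((c | ~e) & (~b | ~e)))

  (b | e) = 01010101111111110101010111111111
  ~c = 11110000111100001111000011110000
  ((b | e) | ~c) = 11110101111111111111010111111111
  (a | ((b | e) | ~c)) = 11110101111111111111111111111111
  ~e = 10101010101010101010101010101010
  (c | ~e) = 10101111101011111010111110101111
  ~b = 11111111000000001111111100000000
  (~b | ~e) = 11111111101010101111111110101010
  ((c | ~e) & (~b | ~e)) = 10101111101010101010111110101010
  ((a | ((b | e) | ~c)) & ((c | ~e) & (~b | ~e))) = 10100101101010101010111110101010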